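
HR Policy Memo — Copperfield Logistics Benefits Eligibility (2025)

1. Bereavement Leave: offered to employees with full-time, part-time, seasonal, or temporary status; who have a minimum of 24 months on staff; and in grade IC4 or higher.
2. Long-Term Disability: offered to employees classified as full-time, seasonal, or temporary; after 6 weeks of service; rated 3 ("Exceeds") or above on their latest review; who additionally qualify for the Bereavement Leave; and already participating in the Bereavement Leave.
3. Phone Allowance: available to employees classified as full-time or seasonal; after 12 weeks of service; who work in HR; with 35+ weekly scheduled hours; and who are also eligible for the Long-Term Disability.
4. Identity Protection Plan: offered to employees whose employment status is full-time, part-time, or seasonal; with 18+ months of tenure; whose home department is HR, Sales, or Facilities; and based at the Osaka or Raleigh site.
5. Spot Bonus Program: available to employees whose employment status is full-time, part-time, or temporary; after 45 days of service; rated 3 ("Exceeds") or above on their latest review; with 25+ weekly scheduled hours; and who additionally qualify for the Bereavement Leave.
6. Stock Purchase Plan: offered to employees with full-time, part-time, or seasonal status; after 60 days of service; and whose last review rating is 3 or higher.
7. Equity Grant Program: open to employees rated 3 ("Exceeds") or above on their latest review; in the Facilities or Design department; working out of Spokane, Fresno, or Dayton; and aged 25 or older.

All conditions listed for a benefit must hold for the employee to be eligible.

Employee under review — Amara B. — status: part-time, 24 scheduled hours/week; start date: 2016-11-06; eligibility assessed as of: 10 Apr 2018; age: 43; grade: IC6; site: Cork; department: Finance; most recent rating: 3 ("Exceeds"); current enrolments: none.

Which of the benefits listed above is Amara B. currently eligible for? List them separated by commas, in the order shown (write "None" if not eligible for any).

Stock Purchase Plan

Service from 2016-11-06 to 10 Apr 2018: 520 days.
Bereavement Leave — status part-time ✓; service 520 days < 24 months (≈720 days) ✗ → not eligible.
Long-Term Disability — status part-time ✗ (requires full-time, seasonal, or temporary) → not eligible.
Phone Allowance — status part-time ✗ (requires full-time or seasonal) → not eligible.
Identity Protection Plan — status part-time ✓; service 520 days < 18 months (≈540 days) ✗ → not eligible.
Spot Bonus Program — status part-time ✓; service 520 days ≥ 45 days ✓; rating 3 ≥ 3 ✓; 24 hrs/wk < 25 ✗ → not eligible.
Stock Purchase Plan — status part-time ✓; service 520 days ≥ 60 days ✓; rating 3 ≥ 3 ✓ → eligible.
Equity Grant Program — rating 3 ≥ 3 ✓; dept Finance ✗ → not eligible.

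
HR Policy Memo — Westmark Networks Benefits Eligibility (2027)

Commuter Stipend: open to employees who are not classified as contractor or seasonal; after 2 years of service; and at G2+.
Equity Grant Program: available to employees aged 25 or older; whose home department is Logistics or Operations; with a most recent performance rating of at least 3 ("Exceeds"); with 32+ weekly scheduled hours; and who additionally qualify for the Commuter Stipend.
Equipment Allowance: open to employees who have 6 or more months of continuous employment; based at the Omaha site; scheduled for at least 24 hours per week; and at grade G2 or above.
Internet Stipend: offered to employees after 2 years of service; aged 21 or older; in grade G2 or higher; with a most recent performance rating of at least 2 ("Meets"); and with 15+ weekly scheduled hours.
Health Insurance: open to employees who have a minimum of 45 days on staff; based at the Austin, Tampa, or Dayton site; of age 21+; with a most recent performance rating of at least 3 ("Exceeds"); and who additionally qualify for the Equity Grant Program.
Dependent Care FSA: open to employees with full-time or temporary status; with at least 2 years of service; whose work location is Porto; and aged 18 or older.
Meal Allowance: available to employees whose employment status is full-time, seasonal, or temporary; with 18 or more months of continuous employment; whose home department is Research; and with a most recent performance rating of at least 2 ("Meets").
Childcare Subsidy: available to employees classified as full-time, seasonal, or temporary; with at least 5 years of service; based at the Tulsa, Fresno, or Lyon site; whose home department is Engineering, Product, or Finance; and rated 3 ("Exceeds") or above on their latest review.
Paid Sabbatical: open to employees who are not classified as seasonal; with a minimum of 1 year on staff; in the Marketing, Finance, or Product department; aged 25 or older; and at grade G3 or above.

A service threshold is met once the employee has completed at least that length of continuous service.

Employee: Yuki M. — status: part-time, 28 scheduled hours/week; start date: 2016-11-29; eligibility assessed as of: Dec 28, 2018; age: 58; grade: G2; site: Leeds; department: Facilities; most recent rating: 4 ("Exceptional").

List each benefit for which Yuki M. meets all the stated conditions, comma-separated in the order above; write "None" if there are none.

Commuter Stipend, Internet Stipend

Service from 2016-11-29 to Dec 28, 2018: 759 days.
Commuter Stipend — status part-time ✓ (not excluded); service 759 days ≥ 2 years (≈730 days) ✓; grade G2 ≥ G2 ✓ → eligible.
Equity Grant Program — age 58 ≥ 25 ✓; dept Facilities ✗ → not eligible.
Equipment Allowance — service 759 days ≥ 6 months (≈180 days) ✓; site Leeds ✗ (not Omaha) → not eligible.
Internet Stipend — service 759 days ≥ 2 years (≈730 days) ✓; age 58 ≥ 21 ✓; grade G2 ≥ G2 ✓; rating 4 ≥ 2 ✓; 28 hrs/wk ≥ 15 ✓ → eligible.
Health Insurance — service 759 days ≥ 45 days ✓; site Leeds ✗ (not Austin, Tampa, or Dayton) → not eligible.
Dependent Care FSA — status part-time ✗ (requires full-time or temporary) → not eligible.
Meal Allowance — status part-time ✗ (requires full-time, seasonal, or temporary) → not eligible.
Childcare Subsidy — status part-time ✗ (requires full-time, seasonal, or temporary) → not eligible.
Paid Sabbatical — status part-time ✓ (not excluded); service 759 days ≥ 1 year (≈365 days) ✓; dept Facilities ✗ → not eligible.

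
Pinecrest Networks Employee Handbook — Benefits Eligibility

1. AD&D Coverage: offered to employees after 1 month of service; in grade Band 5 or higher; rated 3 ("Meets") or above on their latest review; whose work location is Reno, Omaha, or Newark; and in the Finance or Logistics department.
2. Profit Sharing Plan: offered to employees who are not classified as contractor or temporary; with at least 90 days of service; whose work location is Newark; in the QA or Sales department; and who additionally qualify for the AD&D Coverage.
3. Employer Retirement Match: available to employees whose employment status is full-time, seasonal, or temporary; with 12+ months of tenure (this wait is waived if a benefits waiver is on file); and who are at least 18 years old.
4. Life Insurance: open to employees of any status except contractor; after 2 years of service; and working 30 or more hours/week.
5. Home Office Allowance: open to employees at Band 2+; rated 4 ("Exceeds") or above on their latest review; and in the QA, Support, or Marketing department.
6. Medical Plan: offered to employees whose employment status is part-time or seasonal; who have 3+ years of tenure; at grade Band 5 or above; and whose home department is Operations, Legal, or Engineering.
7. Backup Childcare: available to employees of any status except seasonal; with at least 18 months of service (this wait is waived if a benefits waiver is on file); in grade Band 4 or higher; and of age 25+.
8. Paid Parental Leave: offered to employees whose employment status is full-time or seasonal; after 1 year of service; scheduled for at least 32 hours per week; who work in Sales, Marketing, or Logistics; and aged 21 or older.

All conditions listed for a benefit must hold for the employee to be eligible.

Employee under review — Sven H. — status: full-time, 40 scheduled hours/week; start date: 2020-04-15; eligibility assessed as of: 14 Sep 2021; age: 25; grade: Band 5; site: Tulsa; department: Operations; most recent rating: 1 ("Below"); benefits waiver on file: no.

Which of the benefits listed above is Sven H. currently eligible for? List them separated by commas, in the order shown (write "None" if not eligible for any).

Employer Retirement Match

Service from 2020-04-15 to 14 Sep 2021: 517 days.
AD&D Coverage — service 517 days ≥ 1 month (≈30 days) ✓; grade Band 5 ≥ Band 5 ✓; rating 1 < 3 ✗ → not eligible.
Profit Sharing Plan — status full-time ✓ (not excluded); service 517 days ≥ 90 days ✓; site Tulsa ✗ (not Newark) → not eligible.
Employer Retirement Match — status full-time ✓; no waiver, service 517 days ≥ 12 months (≈360 days) ✓; age 25 ≥ 18 ✓ → eligible.
Life Insurance — status full-time ✓ (not excluded); service 517 days < 2 years (≈730 days) ✗ → not eligible.
Home Office Allowance — grade Band 5 ≥ Band 2 ✓; rating 1 < 4 ✗ → not eligible.
Medical Plan — status full-time ✗ (requires part-time or seasonal) → not eligible.
Backup Childcare — status full-time ✓ (not excluded); no waiver, service 517 days < 18 months (≈540 days) ✗ → not eligible.
Paid Parental Leave — status full-time ✓; service 517 days ≥ 1 year (≈365 days) ✓; 40 hrs/wk ≥ 32 ✓; dept Operations ✗ → not eligible.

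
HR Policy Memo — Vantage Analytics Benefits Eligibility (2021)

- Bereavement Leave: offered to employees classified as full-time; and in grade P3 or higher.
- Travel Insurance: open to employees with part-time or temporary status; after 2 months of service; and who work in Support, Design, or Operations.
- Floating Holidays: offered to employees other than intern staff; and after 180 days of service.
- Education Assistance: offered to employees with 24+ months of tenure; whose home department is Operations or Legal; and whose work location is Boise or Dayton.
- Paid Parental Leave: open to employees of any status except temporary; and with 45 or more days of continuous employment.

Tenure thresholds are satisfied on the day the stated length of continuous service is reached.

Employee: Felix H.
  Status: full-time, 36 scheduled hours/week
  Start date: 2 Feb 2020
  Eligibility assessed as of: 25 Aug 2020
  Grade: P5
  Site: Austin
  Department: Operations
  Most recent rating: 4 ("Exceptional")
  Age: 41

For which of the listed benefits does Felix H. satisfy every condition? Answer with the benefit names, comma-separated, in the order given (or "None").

Service from 2 Feb 2020 to 25 Aug 2020: 205 days.
Bereavement Leave — status full-time ✓; grade P5 ≥ P3 ✓ → eligible.
Travel Insurance — status full-time ✗ (requires part-time or temporary) → not eligible.
Floating Holidays — status full-time ✓ (not excluded); service 205 days ≥ 180 days ✓ → eligible.
Education Assistance — service 205 days < 24 months (≈720 days) ✗ → not eligible.
Paid Parental Leave — status full-time ✓ (not excluded); service 205 days ≥ 45 days ✓ → eligible.

Bereavement Leave, Floating Holidays, Paid Parental Leave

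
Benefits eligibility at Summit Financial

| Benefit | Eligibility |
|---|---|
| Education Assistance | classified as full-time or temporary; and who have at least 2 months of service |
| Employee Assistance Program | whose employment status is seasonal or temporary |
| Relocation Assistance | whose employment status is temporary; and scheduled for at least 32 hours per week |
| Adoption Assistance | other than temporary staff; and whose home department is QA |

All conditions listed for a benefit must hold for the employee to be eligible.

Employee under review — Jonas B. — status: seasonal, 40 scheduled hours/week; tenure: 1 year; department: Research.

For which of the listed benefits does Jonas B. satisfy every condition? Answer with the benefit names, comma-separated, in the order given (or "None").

Education Assistance — status seasonal ✗ (requires full-time or temporary) → not eligible.
Employee Assistance Program — status seasonal ✓ → eligible.
Relocation Assistance — status seasonal ✗ (requires temporary) → not eligible.
Adoption Assistance — status seasonal ✓ (not excluded); dept Research ✗ → not eligible.

Employee Assistance Program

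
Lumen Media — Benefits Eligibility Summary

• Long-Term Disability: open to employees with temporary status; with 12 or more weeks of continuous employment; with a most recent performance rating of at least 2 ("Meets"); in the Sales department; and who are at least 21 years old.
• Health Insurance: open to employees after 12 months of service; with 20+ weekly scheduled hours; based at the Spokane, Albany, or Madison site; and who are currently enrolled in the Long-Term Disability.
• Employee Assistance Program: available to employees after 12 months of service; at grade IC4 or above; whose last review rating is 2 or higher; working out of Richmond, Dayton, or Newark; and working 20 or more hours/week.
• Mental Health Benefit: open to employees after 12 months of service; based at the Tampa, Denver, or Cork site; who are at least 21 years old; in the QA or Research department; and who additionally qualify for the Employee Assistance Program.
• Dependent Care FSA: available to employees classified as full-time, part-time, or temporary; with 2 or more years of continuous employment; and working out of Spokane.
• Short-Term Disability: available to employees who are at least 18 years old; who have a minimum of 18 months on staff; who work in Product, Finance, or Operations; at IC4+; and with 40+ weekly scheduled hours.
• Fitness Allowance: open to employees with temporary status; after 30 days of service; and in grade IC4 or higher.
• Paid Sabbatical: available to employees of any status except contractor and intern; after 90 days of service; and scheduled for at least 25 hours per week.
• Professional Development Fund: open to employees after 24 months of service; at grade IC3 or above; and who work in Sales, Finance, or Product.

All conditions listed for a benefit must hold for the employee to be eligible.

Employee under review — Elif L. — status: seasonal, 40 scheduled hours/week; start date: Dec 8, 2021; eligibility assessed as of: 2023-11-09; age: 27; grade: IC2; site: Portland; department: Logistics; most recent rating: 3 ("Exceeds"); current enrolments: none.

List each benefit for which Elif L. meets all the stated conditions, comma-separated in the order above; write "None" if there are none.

Paid Sabbatical

Service from Dec 8, 2021 to 2023-11-09: 701 days.
Long-Term Disability — status seasonal ✗ (requires temporary) → not eligible.
Health Insurance — service 701 days ≥ 12 months (≈360 days) ✓; 40 hrs/wk ≥ 20 ✓; site Portland ✗ (not Spokane, Albany, or Madison) → not eligible.
Employee Assistance Program — service 701 days ≥ 12 months (≈360 days) ✓; grade IC2 < IC4 ✗ → not eligible.
Mental Health Benefit — service 701 days ≥ 12 months (≈360 days) ✓; site Portland ✗ (not Tampa, Denver, or Cork) → not eligible.
Dependent Care FSA — status seasonal ✗ (requires full-time, part-time, or temporary) → not eligible.
Short-Term Disability — age 27 ≥ 18 ✓; service 701 days ≥ 18 months (≈540 days) ✓; dept Logistics ✗ → not eligible.
Fitness Allowance — status seasonal ✗ (requires temporary) → not eligible.
Paid Sabbatical — status seasonal ✓ (not excluded); service 701 days ≥ 90 days ✓; 40 hrs/wk ≥ 25 ✓ → eligible.
Professional Development Fund — service 701 days < 24 months (≈720 days) ✗ → not eligible.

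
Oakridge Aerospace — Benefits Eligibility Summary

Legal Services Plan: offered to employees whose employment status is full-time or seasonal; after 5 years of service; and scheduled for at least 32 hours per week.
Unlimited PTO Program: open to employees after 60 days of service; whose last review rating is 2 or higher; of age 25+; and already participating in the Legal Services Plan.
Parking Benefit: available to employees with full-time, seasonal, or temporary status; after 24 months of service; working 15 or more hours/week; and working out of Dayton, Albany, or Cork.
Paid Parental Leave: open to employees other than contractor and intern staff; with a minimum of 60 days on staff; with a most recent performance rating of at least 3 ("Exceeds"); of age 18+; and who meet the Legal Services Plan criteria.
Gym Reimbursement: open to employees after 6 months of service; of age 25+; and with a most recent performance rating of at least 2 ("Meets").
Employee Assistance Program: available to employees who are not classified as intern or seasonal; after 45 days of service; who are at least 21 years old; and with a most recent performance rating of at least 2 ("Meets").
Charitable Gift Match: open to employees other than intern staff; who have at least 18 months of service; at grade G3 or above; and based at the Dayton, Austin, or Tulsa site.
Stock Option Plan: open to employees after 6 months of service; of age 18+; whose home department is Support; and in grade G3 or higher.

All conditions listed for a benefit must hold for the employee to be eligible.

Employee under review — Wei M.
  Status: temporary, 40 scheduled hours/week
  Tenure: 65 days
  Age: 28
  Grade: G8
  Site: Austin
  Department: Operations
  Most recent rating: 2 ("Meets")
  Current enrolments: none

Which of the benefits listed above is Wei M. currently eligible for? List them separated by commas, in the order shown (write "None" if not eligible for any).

Legal Services Plan — status temporary ✗ (requires full-time or seasonal) → not eligible.
Unlimited PTO Program — service 65 days ≥ 60 days ✓; rating 2 ≥ 2 ✓; age 28 ≥ 25 ✓; not enrolled in Legal Services Plan ✗ → not eligible.
Parking Benefit — status temporary ✓; service 65 days < 24 months (≈720 days) ✗ → not eligible.
Paid Parental Leave — status temporary ✓ (not excluded); service 65 days ≥ 60 days ✓; rating 2 < 3 ✗ → not eligible.
Gym Reimbursement — service 65 days < 6 months (≈180 days) ✗ → not eligible.
Employee Assistance Program — status temporary ✓ (not excluded); service 65 days ≥ 45 days ✓; age 28 ≥ 21 ✓; rating 2 ≥ 2 ✓ → eligible.
Charitable Gift Match — status temporary ✓ (not excluded); service 65 days < 18 months (≈540 days) ✗ → not eligible.
Stock Option Plan — service 65 days < 6 months (≈180 days) ✗ → not eligible.

Employee Assistance Program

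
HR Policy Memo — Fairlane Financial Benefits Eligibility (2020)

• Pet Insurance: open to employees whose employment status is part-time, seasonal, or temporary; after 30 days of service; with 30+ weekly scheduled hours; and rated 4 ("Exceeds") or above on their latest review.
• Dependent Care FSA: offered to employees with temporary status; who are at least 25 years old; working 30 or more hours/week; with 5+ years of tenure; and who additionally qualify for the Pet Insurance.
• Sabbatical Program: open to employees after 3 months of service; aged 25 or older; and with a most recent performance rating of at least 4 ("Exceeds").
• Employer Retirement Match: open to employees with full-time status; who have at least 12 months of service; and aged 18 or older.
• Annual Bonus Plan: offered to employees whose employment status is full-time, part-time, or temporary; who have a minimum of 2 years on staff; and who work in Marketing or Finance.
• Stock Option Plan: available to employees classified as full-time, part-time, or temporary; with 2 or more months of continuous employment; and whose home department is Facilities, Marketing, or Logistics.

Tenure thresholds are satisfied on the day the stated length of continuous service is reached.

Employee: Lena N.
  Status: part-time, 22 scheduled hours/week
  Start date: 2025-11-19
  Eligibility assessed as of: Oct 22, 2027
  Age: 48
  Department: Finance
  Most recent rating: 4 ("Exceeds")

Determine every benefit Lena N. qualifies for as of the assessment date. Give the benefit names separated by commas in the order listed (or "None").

Service from 2025-11-19 to Oct 22, 2027: 702 days.
Pet Insurance — status part-time ✓; service 702 days ≥ 30 days ✓; 22 hrs/wk < 30 ✗ → not eligible.
Dependent Care FSA — status part-time ✗ (requires temporary) → not eligible.
Sabbatical Program — service 702 days ≥ 3 months (≈90 days) ✓; age 48 ≥ 25 ✓; rating 4 ≥ 4 ✓ → eligible.
Employer Retirement Match — status part-time ✗ (requires full-time) → not eligible.
Annual Bonus Plan — status part-time ✓; service 702 days < 2 years (≈730 days) ✗ → not eligible.
Stock Option Plan — status part-time ✓; service 702 days ≥ 2 months (≈60 days) ✓; dept Finance ✗ → not eligible.

Sabbatical Program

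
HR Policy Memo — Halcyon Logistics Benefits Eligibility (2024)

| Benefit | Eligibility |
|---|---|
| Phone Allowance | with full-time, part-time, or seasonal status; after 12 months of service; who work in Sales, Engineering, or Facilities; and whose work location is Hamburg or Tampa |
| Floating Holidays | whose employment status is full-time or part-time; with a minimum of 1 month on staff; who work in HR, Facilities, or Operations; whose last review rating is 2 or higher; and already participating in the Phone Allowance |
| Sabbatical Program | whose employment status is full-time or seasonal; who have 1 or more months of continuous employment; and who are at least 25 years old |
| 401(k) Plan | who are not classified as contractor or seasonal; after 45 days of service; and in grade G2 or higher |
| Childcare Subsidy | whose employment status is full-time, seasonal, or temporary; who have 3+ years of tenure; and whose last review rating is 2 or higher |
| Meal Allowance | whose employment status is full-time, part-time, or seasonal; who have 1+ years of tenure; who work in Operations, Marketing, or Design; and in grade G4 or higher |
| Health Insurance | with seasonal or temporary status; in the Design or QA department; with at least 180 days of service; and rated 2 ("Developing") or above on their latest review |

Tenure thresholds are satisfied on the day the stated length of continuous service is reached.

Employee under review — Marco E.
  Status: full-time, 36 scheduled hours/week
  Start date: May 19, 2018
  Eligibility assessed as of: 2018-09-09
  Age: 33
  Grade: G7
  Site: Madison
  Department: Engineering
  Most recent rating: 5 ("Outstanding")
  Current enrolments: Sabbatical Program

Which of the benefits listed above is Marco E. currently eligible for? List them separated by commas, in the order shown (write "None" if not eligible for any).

Service from May 19, 2018 to 2018-09-09: 113 days.
Phone Allowance — status full-time ✓; service 113 days < 12 months (≈360 days) ✗ → not eligible.
Floating Holidays — status full-time ✓; service 113 days ≥ 1 month (≈30 days) ✓; dept Engineering ✗ → not eligible.
Sabbatical Program — status full-time ✓; service 113 days ≥ 1 month (≈30 days) ✓; age 33 ≥ 25 ✓ → eligible.
401(k) Plan — status full-time ✓ (not excluded); service 113 days ≥ 45 days ✓; grade G7 ≥ G2 ✓ → eligible.
Childcare Subsidy — status full-time ✓; service 113 days < 3 years (≈1095 days) ✗ → not eligible.
Meal Allowance — status full-time ✓; service 113 days < 1 year (≈365 days) ✗ → not eligible.
Health Insurance — status full-time ✗ (requires seasonal or temporary) → not eligible.

Sabbatical Program, 401(k) Plan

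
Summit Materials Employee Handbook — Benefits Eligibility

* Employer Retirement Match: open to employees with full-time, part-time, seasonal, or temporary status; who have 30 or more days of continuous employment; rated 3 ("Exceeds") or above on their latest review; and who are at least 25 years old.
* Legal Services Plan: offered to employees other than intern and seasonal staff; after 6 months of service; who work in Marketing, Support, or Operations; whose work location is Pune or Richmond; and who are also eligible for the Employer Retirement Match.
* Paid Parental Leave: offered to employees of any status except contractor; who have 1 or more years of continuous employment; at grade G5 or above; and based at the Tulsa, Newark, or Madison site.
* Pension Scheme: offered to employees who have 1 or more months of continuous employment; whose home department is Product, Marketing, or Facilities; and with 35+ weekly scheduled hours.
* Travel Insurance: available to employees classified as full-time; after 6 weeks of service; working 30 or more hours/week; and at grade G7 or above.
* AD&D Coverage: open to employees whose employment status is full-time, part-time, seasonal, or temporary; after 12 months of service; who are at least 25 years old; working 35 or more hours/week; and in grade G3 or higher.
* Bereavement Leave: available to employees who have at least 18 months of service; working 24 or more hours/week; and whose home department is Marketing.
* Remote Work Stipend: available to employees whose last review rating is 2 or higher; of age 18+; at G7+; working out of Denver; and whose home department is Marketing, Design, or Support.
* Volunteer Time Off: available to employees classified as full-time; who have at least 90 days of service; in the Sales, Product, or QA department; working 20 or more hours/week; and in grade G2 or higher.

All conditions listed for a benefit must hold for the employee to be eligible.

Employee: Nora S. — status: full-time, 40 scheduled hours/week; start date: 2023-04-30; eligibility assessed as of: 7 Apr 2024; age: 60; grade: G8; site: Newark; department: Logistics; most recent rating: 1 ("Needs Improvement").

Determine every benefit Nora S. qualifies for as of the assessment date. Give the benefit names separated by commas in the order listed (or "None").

Travel Insurance

Service from 2023-04-30 to 7 Apr 2024: 343 days.
Employer Retirement Match — status full-time ✓; service 343 days ≥ 30 days ✓; rating 1 < 3 ✗ → not eligible.
Legal Services Plan — status full-time ✓ (not excluded); service 343 days ≥ 6 months (≈180 days) ✓; dept Logistics ✗ → not eligible.
Paid Parental Leave — status full-time ✓ (not excluded); service 343 days < 1 year (≈365 days) ✗ → not eligible.
Pension Scheme — service 343 days ≥ 1 month (≈30 days) ✓; dept Logistics ✗ → not eligible.
Travel Insurance — status full-time ✓; service 343 days ≥ 6 weeks (≈42 days) ✓; 40 hrs/wk ≥ 30 ✓; grade G8 ≥ G7 ✓ → eligible.
AD&D Coverage — status full-time ✓; service 343 days < 12 months (≈360 days) ✗ → not eligible.
Bereavement Leave — service 343 days < 18 months (≈540 days) ✗ → not eligible.
Remote Work Stipend — rating 1 < 2 ✗ → not eligible.
Volunteer Time Off — status full-time ✓; service 343 days ≥ 90 days ✓; dept Logistics ✗ → not eligible.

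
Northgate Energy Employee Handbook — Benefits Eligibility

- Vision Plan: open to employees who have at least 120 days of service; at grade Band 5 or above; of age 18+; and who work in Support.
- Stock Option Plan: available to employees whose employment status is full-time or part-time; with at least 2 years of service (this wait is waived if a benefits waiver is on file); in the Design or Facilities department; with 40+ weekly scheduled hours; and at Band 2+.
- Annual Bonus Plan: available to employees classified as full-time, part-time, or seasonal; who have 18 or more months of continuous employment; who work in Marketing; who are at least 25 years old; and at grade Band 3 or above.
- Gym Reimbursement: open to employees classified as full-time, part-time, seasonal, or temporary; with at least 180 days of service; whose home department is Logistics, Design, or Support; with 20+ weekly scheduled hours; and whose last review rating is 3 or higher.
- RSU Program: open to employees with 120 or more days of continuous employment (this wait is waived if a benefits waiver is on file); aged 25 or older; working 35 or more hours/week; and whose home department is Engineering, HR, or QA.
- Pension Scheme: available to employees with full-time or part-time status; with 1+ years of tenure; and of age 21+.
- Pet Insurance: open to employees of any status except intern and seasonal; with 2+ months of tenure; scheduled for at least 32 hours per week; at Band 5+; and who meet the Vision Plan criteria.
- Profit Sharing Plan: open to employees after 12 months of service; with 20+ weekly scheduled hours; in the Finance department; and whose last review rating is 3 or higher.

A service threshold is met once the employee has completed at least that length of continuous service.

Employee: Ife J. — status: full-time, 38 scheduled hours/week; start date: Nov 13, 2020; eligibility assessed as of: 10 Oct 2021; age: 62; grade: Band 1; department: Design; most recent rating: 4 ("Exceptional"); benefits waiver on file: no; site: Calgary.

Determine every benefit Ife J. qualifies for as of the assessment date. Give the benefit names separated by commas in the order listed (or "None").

Service from Nov 13, 2020 to 10 Oct 2021: 331 days.
Vision Plan — service 331 days ≥ 120 days ✓; grade Band 1 < Band 5 ✗ → not eligible.
Stock Option Plan — status full-time ✓; no waiver, service 331 days < 2 years (≈730 days) ✗ → not eligible.
Annual Bonus Plan — status full-time ✓; service 331 days < 18 months (≈540 days) ✗ → not eligible.
Gym Reimbursement — status full-time ✓; service 331 days ≥ 180 days ✓; dept Design ✓; 38 hrs/wk ≥ 20 ✓; rating 4 ≥ 3 ✓ → eligible.
RSU Program — no waiver, service 331 days ≥ 120 days ✓; age 62 ≥ 25 ✓; 38 hrs/wk ≥ 35 ✓; dept Design ✗ → not eligible.
Pension Scheme — status full-time ✓; service 331 days < 1 year (≈365 days) ✗ → not eligible.
Pet Insurance — status full-time ✓ (not excluded); service 331 days ≥ 2 months (≈60 days) ✓; 38 hrs/wk ≥ 32 ✓; grade Band 1 < Band 5 ✗ → not eligible.
Profit Sharing Plan — service 331 days < 12 months (≈360 days) ✗ → not eligible.

Gym Reimbursement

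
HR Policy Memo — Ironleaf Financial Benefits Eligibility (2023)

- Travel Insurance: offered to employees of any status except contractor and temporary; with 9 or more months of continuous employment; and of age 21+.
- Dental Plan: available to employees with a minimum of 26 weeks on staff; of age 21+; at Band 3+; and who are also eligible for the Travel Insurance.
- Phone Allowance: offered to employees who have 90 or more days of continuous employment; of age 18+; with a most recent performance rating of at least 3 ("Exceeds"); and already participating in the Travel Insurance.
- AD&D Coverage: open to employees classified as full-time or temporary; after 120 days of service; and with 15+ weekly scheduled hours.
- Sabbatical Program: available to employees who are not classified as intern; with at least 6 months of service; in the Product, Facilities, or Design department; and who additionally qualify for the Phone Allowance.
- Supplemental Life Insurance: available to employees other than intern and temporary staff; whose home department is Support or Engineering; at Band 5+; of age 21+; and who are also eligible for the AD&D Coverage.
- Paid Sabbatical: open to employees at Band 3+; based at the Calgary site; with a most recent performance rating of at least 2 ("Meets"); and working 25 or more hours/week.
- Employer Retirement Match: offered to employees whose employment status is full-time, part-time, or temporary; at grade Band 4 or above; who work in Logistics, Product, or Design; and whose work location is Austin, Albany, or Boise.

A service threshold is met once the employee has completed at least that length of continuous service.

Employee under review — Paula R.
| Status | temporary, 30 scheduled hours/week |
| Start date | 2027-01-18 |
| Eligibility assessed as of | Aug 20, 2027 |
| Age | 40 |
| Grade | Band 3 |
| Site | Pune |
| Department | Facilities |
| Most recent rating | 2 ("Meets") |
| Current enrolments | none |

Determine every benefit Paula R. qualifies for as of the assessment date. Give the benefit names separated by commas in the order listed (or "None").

AD&D Coverage

Service from 2027-01-18 to Aug 20, 2027: 214 days.
Travel Insurance — status temporary ✗ (excluded) → not eligible.
Dental Plan — service 214 days ≥ 26 weeks (≈182 days) ✓; age 40 ≥ 21 ✓; grade Band 3 ≥ Band 3 ✓; not eligible for Travel Insurance ✗ → not eligible.
Phone Allowance — service 214 days ≥ 90 days ✓; age 40 ≥ 18 ✓; rating 2 < 3 ✗ → not eligible.
AD&D Coverage — status temporary ✓; service 214 days ≥ 120 days ✓; 30 hrs/wk ≥ 15 ✓ → eligible.
Sabbatical Program — status temporary ✓ (not excluded); service 214 days ≥ 6 months (≈180 days) ✓; dept Facilities ✓; not eligible for Phone Allowance ✗ → not eligible.
Supplemental Life Insurance — status temporary ✗ (excluded) → not eligible.
Paid Sabbatical — grade Band 3 ≥ Band 3 ✓; site Pune ✗ (not Calgary) → not eligible.
Employer Retirement Match — status temporary ✓; grade Band 3 < Band 4 ✗ → not eligible.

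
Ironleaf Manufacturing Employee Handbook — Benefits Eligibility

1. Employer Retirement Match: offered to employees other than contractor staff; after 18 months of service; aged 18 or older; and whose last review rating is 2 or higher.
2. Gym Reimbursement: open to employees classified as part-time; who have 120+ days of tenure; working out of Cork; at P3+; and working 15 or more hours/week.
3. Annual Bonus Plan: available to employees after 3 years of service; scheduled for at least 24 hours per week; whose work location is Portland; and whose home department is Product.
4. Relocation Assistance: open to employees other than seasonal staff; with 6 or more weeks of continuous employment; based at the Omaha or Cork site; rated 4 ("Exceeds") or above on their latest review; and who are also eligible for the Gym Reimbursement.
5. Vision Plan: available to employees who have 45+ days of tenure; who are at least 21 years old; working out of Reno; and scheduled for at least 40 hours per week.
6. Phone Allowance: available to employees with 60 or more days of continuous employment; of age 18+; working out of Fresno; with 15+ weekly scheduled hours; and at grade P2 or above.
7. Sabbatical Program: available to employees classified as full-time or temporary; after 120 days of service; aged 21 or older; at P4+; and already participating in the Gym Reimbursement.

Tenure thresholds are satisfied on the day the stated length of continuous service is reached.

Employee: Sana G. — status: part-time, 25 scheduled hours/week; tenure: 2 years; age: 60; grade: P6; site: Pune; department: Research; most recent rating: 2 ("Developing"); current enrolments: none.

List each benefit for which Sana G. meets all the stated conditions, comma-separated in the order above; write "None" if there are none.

Employer Retirement Match — status part-time ✓ (not excluded); service 2 years ≥ 18 months (≈540 days) ✓; age 60 ≥ 18 ✓; rating 2 ≥ 2 ✓ → eligible.
Gym Reimbursement — status part-time ✓; service 2 years ≥ 120 days ✓; site Pune ✗ (not Cork) → not eligible.
Annual Bonus Plan — service 2 years < 3 years ✗ → not eligible.
Relocation Assistance — status part-time ✓ (not excluded); service 2 years ≥ 6 weeks (≈42 days) ✓; site Pune ✗ (not Omaha or Cork) → not eligible.
Vision Plan — service 2 years ≥ 45 days ✓; age 60 ≥ 21 ✓; site Pune ✗ (not Reno) → not eligible.
Phone Allowance — service 2 years ≥ 60 days ✓; age 60 ≥ 18 ✓; site Pune ✗ (not Fresno) → not eligible.
Sabbatical Program — status part-time ✗ (requires full-time or temporary) → not eligible.

Employer Retirement Match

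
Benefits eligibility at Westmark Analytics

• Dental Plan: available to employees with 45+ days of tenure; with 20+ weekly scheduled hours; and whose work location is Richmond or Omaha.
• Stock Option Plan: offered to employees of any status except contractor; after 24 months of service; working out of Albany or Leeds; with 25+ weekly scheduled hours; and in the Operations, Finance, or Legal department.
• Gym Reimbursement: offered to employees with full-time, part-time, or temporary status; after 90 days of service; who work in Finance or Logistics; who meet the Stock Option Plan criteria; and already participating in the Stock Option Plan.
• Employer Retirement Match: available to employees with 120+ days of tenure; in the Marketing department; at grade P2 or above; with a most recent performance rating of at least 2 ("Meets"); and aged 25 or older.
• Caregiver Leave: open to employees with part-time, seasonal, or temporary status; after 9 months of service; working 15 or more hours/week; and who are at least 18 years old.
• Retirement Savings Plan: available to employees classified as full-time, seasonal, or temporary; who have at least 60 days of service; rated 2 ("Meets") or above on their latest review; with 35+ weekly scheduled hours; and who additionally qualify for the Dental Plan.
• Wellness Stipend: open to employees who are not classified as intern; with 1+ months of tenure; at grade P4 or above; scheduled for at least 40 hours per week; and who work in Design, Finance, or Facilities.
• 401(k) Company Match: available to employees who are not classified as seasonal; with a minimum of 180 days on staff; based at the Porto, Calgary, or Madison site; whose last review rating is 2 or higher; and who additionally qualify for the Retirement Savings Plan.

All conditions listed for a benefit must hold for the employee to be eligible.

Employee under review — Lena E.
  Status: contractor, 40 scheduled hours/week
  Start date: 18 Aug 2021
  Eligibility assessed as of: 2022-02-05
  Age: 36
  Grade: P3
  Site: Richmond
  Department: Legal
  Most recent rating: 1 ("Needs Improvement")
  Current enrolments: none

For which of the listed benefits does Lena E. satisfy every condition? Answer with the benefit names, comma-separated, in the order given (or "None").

Service from 18 Aug 2021 to 2022-02-05: 171 days.
Dental Plan — service 171 days ≥ 45 days ✓; 40 hrs/wk ≥ 20 ✓; site Richmond ✓ → eligible.
Stock Option Plan — status contractor ✗ (excluded) → not eligible.
Gym Reimbursement — status contractor ✗ (requires full-time, part-time, or temporary) → not eligible.
Employer Retirement Match — service 171 days ≥ 120 days ✓; dept Legal ✗ → not eligible.
Caregiver Leave — status contractor ✗ (requires part-time, seasonal, or temporary) → not eligible.
Retirement Savings Plan — status contractor ✗ (requires full-time, seasonal, or temporary) → not eligible.
Wellness Stipend — status contractor ✓ (not excluded); service 171 days ≥ 1 month (≈30 days) ✓; grade P3 < P4 ✗ → not eligible.
401(k) Company Match — status contractor ✓ (not excluded); service 171 days < 180 days ✗ → not eligible.

Dental Plan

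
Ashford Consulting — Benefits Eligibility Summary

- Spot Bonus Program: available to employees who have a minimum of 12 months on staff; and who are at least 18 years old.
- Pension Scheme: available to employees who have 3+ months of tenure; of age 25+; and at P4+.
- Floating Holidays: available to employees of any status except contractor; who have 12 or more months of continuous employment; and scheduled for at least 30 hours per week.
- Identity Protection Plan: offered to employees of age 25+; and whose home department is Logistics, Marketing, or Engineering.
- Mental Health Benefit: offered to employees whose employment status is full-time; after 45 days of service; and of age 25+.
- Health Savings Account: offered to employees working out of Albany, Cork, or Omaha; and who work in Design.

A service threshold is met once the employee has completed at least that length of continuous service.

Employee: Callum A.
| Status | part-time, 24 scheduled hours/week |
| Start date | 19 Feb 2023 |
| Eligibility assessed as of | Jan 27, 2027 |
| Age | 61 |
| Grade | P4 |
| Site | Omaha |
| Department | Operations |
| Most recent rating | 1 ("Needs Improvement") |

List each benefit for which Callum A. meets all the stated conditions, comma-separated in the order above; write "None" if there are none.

Spot Bonus Program, Pension Scheme

Service from 19 Feb 2023 to Jan 27, 2027: 1438 days.
Spot Bonus Program — service 1438 days ≥ 12 months (≈360 days) ✓; age 61 ≥ 18 ✓ → eligible.
Pension Scheme — service 1438 days ≥ 3 months (≈90 days) ✓; age 61 ≥ 25 ✓; grade P4 ≥ P4 ✓ → eligible.
Floating Holidays — status part-time ✓ (not excluded); service 1438 days ≥ 12 months (≈360 days) ✓; 24 hrs/wk < 30 ✗ → not eligible.
Identity Protection Plan — age 61 ≥ 25 ✓; dept Operations ✗ → not eligible.
Mental Health Benefit — status part-time ✗ (requires full-time) → not eligible.
Health Savings Account — site Omaha ✓; dept Operations ✗ → not eligible.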